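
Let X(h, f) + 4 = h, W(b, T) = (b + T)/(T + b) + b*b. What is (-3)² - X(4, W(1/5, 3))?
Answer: 9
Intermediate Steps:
W(b, T) = 1 + b² (W(b, T) = (T + b)/(T + b) + b² = 1 + b²)
X(h, f) = -4 + h
(-3)² - X(4, W(1/5, 3)) = (-3)² - (-4 + 4) = 9 - 1*0 = 9 + 0 = 9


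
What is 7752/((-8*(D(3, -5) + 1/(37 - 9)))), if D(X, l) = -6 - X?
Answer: 27132/251 ≈ 108.10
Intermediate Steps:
7752/((-8*(D(3, -5) + 1/(37 - 9)))) = 7752/((-8*((-6 - 1*3) + 1/(37 - 9)))) = 7752/((-8*((-6 - 3) + 1/28))) = 7752/((-8*(-9 + 1/28))) = 7752/((-8*(-251/28))) = 7752/(502/7) = 7752*(7/502) = 27132/251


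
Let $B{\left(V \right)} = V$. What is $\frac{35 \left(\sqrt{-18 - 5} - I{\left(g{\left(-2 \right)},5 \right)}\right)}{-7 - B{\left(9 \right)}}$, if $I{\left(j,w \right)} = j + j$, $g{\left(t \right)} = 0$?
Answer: $- \frac{35 i \sqrt{23}}{16} \approx - 10.491 i$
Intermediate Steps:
$I{\left(j,w \right)} = 2 j$
$\frac{35 \left(\sqrt{-18 - 5} - I{\left(g{\left(-2 \right)},5 \right)}\right)}{-7 - B{\left(9 \right)}} = \frac{35 \left(\sqrt{-18 - 5} - 2 \cdot 0\right)}{-7 - 9} = \frac{35 \left(\sqrt{-23} - 0\right)}{-7 - 9} = \frac{35 \left(i \sqrt{23} + 0\right)}{-16} = 35 i \sqrt{23} \left(- \frac{1}{16}\right) = - \frac{35 i \sqrt{23}}{16}$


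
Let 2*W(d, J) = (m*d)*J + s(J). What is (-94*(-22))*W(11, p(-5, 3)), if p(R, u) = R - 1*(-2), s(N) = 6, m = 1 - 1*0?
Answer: -27918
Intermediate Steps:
m = 1 (m = 1 + 0 = 1)
p(R, u) = 2 + R (p(R, u) = R + 2 = 2 + R)
W(d, J) = 3 + J*d/2 (W(d, J) = ((1*d)*J + 6)/2 = (d*J + 6)/2 = (J*d + 6)/2 = (6 + J*d)/2 = 3 + J*d/2)
(-94*(-22))*W(11, p(-5, 3)) = (-94*(-22))*(3 + (½)*(2 - 5)*11) = 2068*(3 + (½)*(-3)*11) = 2068*(3 - 33/2) = 2068*(-27/2) = -27918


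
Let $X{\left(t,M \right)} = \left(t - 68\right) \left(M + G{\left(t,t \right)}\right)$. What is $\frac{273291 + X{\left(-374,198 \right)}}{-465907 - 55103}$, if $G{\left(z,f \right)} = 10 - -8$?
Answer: $- \frac{59273}{173670} \approx -0.3413$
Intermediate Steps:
$G{\left(z,f \right)} = 18$ ($G{\left(z,f \right)} = 10 + 8 = 18$)
$X{\left(t,M \right)} = \left(-68 + t\right) \left(18 + M\right)$ ($X{\left(t,M \right)} = \left(t - 68\right) \left(M + 18\right) = \left(-68 + t\right) \left(18 + M\right)$)
$\frac{273291 + X{\left(-374,198 \right)}}{-465907 - 55103} = \frac{273291 + \left(-1224 - 13464 + 18 \left(-374\right) + 198 \left(-374\right)\right)}{-465907 - 55103} = \frac{273291 - 95472}{-465907 + \left(-176476 + 121373\right)} = \frac{273291 - 95472}{-465907 - 55103} = \frac{177819}{-521010} = 177819 \left(- \frac{1}{521010}\right) = - \frac{59273}{173670}$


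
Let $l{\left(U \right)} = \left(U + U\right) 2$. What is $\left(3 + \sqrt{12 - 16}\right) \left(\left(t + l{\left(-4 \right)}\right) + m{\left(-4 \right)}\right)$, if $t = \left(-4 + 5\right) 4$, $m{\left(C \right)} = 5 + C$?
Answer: $-33 - 22 i \approx -33.0 - 22.0 i$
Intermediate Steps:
$l{\left(U \right)} = 4 U$ ($l{\left(U \right)} = 2 U 2 = 4 U$)
$t = 4$ ($t = 1 \cdot 4 = 4$)
$\left(3 + \sqrt{12 - 16}\right) \left(\left(t + l{\left(-4 \right)}\right) + m{\left(-4 \right)}\right) = \left(3 + \sqrt{12 - 16}\right) \left(\left(4 + 4 \left(-4\right)\right) + \left(5 - 4\right)\right) = \left(3 + \sqrt{-4}\right) \left(\left(4 - 16\right) + 1\right) = \left(3 + 2 i\right) \left(-12 + 1\right) = \left(3 + 2 i\right) \left(-11\right) = -33 - 22 i$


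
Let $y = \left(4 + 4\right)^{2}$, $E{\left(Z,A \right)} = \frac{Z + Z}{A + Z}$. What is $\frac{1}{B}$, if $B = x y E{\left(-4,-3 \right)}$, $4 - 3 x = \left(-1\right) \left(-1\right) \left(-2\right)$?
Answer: $\frac{7}{1024} \approx 0.0068359$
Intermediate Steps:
$E{\left(Z,A \right)} = \frac{2 Z}{A + Z}$
$x = 2$ ($x = \frac{4}{3} - \frac{\left(-1\right) \left(-1\right) \left(-2\right)}{3} = \frac{4}{3} - \frac{1 \left(-2\right)}{3} = \frac{4}{3} - - \frac{2}{3} = \frac{4}{3} + \frac{2}{3} = 2$)
$y = 64$ ($y = 8^{2} = 64$)
$B = \frac{1024}{7}$ ($B = 2 \cdot 64 \cdot 2 \left(-4\right) \frac{1}{-3 - 4} = 128 \cdot 2 \left(-4\right) \frac{1}{-7} = 128 \cdot 2 \left(-4\right) \left(- \frac{1}{7}\right) = 128 \cdot \frac{8}{7} = \frac{1024}{7} \approx 146.29$)
$\frac{1}{B} = \frac{1}{\frac{1024}{7}} = \frac{7}{1024}$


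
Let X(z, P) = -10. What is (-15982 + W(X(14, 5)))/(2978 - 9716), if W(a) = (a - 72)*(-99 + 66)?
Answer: 6638/3369 ≈ 1.9703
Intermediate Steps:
W(a) = 2376 - 33*a (W(a) = (-72 + a)*(-33) = 2376 - 33*a)
(-15982 + W(X(14, 5)))/(2978 - 9716) = (-15982 + (2376 - 33*(-10)))/(2978 - 9716) = (-15982 + (2376 + 330))/(-6738) = (-15982 + 2706)*(-1/6738) = -13276*(-1/6738) = 6638/3369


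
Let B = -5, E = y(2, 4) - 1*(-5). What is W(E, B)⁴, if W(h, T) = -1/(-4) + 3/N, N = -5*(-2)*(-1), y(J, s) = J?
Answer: 1/160000 ≈ 6.2500e-6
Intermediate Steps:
N = -10 (N = 10*(-1) = -10)
E = 7 (E = 2 - 1*(-5) = 2 + 5 = 7)
W(h, T) = -1/20 (W(h, T) = -1/(-4) + 3/(-10) = -1*(-¼) + 3*(-⅒) = ¼ - 3/10 = -1/20)
W(E, B)⁴ = (-1/20)⁴ = 1/160000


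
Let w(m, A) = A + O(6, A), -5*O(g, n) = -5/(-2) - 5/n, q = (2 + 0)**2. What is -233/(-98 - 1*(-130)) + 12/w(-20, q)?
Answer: -653/160 ≈ -4.0813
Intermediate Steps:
q = 4 (q = 2**2 = 4)
O(g, n) = -1/2 + 1/n (O(g, n) = -(-5/(-2) - 5/n)/5 = -(-5*(-1/2) - 5/n)/5 = -(5/2 - 5/n)/5 = -1/2 + 1/n)
w(m, A) = A + (2 - A)/(2*A)
-233/(-98 - 1*(-130)) + 12/w(-20, q) = -233/(-98 - 1*(-130)) + 12/(-1/2 + 4 + 1/4) = -233/(-98 + 130) + 12/(-1/2 + 4 + 1/4) = -233/32 + 12/(15/4) = -233*1/32 + 12*(4/15) = -233/32 + 16/5 = -653/160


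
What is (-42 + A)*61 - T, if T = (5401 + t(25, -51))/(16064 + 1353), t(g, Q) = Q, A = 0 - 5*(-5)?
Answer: -18066779/17417 ≈ -1037.3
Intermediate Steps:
A = 25 (A = 0 + 25 = 25)
T = 5350/17417 (T = (5401 - 51)/(16064 + 1353) = 5350/17417 ≈ 0.30717)
(-42 + A)*61 - T = (-42 + 25)*61 - 1*5350/17417 = -17*61 - 5350/17417 = -1037 - 5350/17417 = -18066779/17417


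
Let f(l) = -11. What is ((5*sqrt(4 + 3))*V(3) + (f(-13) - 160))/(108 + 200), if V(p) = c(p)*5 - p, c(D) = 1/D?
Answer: -171/308 - 5*sqrt(7)/231 ≈ -0.61246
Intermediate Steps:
V(p) = -p + 5/p (V(p) = 5/p - p = -p + 5/p)
((5*sqrt(4 + 3))*V(3) + (f(-13) - 160))/(108 + 200) = ((5*sqrt(4 + 3))*(-1*3 + 5/3) + (-11 - 160))/(108 + 200) = ((5*sqrt(7))*(-3 + 5*(1/3)) - 171)/308 = ((5*sqrt(7))*(-3 + 5/3) - 171)*(1/308) = ((5*sqrt(7))*(-4/3) - 171)*(1/308) = (-20*sqrt(7)/3 - 171)*(1/308) = (-171 - 20*sqrt(7)/3)*(1/308) = -171/308 - 5*sqrt(7)/231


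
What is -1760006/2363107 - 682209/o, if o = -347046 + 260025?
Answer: 4912375021/692390351 ≈ 7.0948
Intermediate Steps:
o = -87021
-1760006/2363107 - 682209/o = -1760006/2363107 - 682209/(-87021) = -1760006*1/2363107 - 682209*(-1/87021) = -1760006/2363107 + 2297/293 = 4912375021/692390351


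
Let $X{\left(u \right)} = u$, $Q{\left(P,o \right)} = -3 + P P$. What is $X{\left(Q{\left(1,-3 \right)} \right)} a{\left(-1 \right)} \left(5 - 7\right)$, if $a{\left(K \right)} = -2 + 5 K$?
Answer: $-28$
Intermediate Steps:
$Q{\left(P,o \right)} = -3 + P^{2}$
$X{\left(Q{\left(1,-3 \right)} \right)} a{\left(-1 \right)} \left(5 - 7\right) = \left(-3 + 1^{2}\right) \left(-2 + 5 \left(-1\right)\right) \left(5 - 7\right) = \left(-3 + 1\right) \left(-2 - 5\right) \left(-2\right) = \left(-2\right) \left(-7\right) \left(-2\right) = 14 \left(-2\right) = -28$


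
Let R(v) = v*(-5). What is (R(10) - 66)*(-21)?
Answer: 2436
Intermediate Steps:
R(v) = -5*v
(R(10) - 66)*(-21) = (-5*10 - 66)*(-21) = (-50 - 66)*(-21) = -116*(-21) = 2436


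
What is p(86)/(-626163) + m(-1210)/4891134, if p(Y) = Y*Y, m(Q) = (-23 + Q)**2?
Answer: 305257964681/1020882379614 ≈ 0.29901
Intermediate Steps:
p(Y) = Y**2
p(86)/(-626163) + m(-1210)/4891134 = 86**2/(-626163) + (-23 - 1210)**2/4891134 = 7396*(-1/626163) + (-1233)**2*(1/4891134) = -7396/626163 + 1520289*(1/4891134) = -7396/626163 + 506763/1630378 = 305257964681/1020882379614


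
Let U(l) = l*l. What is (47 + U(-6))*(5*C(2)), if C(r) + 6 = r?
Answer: -1660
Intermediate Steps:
U(l) = l**2
C(r) = -6 + r
(47 + U(-6))*(5*C(2)) = (47 + (-6)**2)*(5*(-6 + 2)) = (47 + 36)*(5*(-4)) = 83*(-20) = -1660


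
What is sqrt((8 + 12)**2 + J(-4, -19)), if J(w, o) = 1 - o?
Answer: 2*sqrt(105) ≈ 20.494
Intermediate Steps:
sqrt((8 + 12)**2 + J(-4, -19)) = sqrt((8 + 12)**2 + (1 - 1*(-19))) = sqrt(20**2 + (1 + 19)) = sqrt(400 + 20) = sqrt(420) = 2*sqrt(105)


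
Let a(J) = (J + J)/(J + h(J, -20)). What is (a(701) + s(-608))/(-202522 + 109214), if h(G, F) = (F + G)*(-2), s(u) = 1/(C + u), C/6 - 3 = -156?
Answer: 2140113/94118473288 ≈ 2.2739e-5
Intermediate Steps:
C = -918 (C = 18 + 6*(-156) = 18 - 936 = -918)
s(u) = 1/(-918 + u)
h(G, F) = -2*F - 2*G
a(J) = 2*J/(40 - J) (a(J) = (J + J)/(J + (-2*(-20) - 2*J)) = (2*J)/(J + (40 - 2*J)) = (2*J)/(40 - J) = 2*J/(40 - J))
(a(701) + s(-608))/(-202522 + 109214) = (-2*701/(-40 + 701) + 1/(-918 - 608))/(-202522 + 109214) = (-2*701/661 + 1/(-1526))/(-93308) = (-2*701*1/661 - 1/1526)*(-1/93308) = (-1402/661 - 1/1526)*(-1/93308) = -2140113/1008686*(-1/93308) = 2140113/94118473288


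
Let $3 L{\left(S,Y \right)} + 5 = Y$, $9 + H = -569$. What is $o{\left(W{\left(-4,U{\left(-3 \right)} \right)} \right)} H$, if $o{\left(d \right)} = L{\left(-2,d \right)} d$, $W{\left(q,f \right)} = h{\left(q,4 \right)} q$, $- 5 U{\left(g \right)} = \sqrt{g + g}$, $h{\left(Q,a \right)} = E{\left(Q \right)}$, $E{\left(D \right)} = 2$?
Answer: $- \frac{60112}{3} \approx -20037.0$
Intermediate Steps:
$H = -578$ ($H = -9 - 569 = -578$)
$L{\left(S,Y \right)} = - \frac{5}{3} + \frac{Y}{3}$
$h{\left(Q,a \right)} = 2$
$U{\left(g \right)} = - \frac{\sqrt{2} \sqrt{g}}{5}$ ($U{\left(g \right)} = - \frac{\sqrt{g + g}}{5} = - \frac{\sqrt{2 g}}{5} = - \frac{\sqrt{2} \sqrt{g}}{5}$)
$W{\left(q,f \right)} = 2 q$
$o{\left(d \right)} = d \left(- \frac{5}{3} + \frac{d}{3}\right)$ ($o{\left(d \right)} = \left(- \frac{5}{3} + \frac{d}{3}\right) d = d \left(- \frac{5}{3} + \frac{d}{3}\right)$)
$o{\left(W{\left(-4,U{\left(-3 \right)} \right)} \right)} H = \frac{2 \left(-4\right) \left(-5 + 2 \left(-4\right)\right)}{3} \left(-578\right) = \frac{1}{3} \left(-8\right) \left(-5 - 8\right) \left(-578\right) = \frac{1}{3} \left(-8\right) \left(-13\right) \left(-578\right) = \frac{104}{3} \left(-578\right) = - \frac{60112}{3}$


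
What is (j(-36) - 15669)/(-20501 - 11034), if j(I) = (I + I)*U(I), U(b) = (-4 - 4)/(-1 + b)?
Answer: 34137/68635 ≈ 0.49737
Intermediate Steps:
U(b) = -8/(-1 + b)
j(I) = -16*I/(-1 + I) (j(I) = (I + I)*(-8/(-1 + I)) = (2*I)*(-8/(-1 + I)) = -16*I/(-1 + I))
(j(-36) - 15669)/(-20501 - 11034) = (-16*(-36)/(-1 - 36) - 15669)/(-20501 - 11034) = (-16*(-36)/(-37) - 15669)/(-31535) = (-16*(-36)*(-1/37) - 15669)*(-1/31535) = (-576/37 - 15669)*(-1/31535) = -580329/37*(-1/31535) = 34137/68635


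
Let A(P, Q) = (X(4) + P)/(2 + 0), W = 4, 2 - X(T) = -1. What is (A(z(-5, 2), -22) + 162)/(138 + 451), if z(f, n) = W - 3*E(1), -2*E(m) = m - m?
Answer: 331/1178 ≈ 0.28098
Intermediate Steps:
E(m) = 0 (E(m) = -(m - m)/2 = -½*0 = 0)
X(T) = 3 (X(T) = 2 - 1*(-1) = 2 + 1 = 3)
z(f, n) = 4 (z(f, n) = 4 - 3*0 = 4 + 0 = 4)
A(P, Q) = 3/2 + P/2 (A(P, Q) = (3 + P)/(2 + 0) = (3 + P)/2 = (3 + P)*(½) = 3/2 + P/2)
(A(z(-5, 2), -22) + 162)/(138 + 451) = ((3/2 + (½)*4) + 162)/(138 + 451) = ((3/2 + 2) + 162)/589 = (7/2 + 162)*(1/589) = (331/2)*(1/589) = 331/1178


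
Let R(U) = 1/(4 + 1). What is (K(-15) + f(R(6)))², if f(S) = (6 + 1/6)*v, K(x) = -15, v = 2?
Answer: 64/9 ≈ 7.1111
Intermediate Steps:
R(U) = ⅕ (R(U) = 1/5 = ⅕)
f(S) = 37/3 (f(S) = (6 + 1/6)*2 = (6 + ⅙)*2 = (37/6)*2 = 37/3)
(K(-15) + f(R(6)))² = (-15 + 37/3)² = (-8/3)² = 64/9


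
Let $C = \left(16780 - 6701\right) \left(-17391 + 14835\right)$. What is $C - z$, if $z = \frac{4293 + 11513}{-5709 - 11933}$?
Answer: $- \frac{227245923701}{8821} \approx -2.5762 \cdot 10^{7}$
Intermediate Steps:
$C = -25761924$ ($C = 10079 \left(-2556\right) = -25761924$)
$z = - \frac{7903}{8821}$ ($z = \frac{15806}{-17642} = 15806 \left(- \frac{1}{17642}\right) = - \frac{7903}{8821} \approx -0.89593$)
$C - z = -25761924 - - \frac{7903}{8821} = -25761924 + \frac{7903}{8821} = - \frac{227245923701}{8821}$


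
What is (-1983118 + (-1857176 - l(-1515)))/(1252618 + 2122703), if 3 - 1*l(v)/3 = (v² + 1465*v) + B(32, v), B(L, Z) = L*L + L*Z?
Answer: -1251807/1125107 ≈ -1.1126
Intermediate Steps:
B(L, Z) = L² + L*Z
l(v) = -3063 - 4491*v - 3*v² (l(v) = 9 - 3*((v² + 1465*v) + 32*(32 + v)) = 9 - 3*((v² + 1465*v) + (1024 + 32*v)) = 9 - 3*(1024 + v² + 1497*v) = 9 + (-3072 - 4491*v - 3*v²) = -3063 - 4491*v - 3*v²)
(-1983118 + (-1857176 - l(-1515)))/(1252618 + 2122703) = (-1983118 + (-1857176 - (-3063 - 4491*(-1515) - 3*(-1515)²)))/(1252618 + 2122703) = (-1983118 + (-1857176 - (-3063 + 6803865 - 3*2295225)))/3375321 = (-1983118 + (-1857176 - (-3063 + 6803865 - 6885675)))*(1/3375321) = (-1983118 + (-1857176 - 1*(-84873)))*(1/3375321) = (-1983118 + (-1857176 + 84873))*(1/3375321) = (-1983118 - 1772303)*(1/3375321) = -3755421*1/3375321 = -1251807/1125107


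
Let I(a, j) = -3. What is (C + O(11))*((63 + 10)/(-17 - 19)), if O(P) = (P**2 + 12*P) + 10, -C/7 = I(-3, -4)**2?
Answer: -3650/9 ≈ -405.56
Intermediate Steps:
C = -63 (C = -7*(-3)**2 = -7*9 = -63)
O(P) = 10 + P**2 + 12*P
(C + O(11))*((63 + 10)/(-17 - 19)) = (-63 + (10 + 11**2 + 12*11))*((63 + 10)/(-17 - 19)) = (-63 + (10 + 121 + 132))*(73/(-36)) = (-63 + 263)*(73*(-1/36)) = 200*(-73/36) = -3650/9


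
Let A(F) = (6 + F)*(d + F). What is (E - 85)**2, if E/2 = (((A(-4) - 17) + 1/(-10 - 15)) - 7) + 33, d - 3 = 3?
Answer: 2181529/625 ≈ 3490.4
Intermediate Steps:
d = 6 (d = 3 + 3 = 6)
A(F) = (6 + F)**2 (A(F) = (6 + F)*(6 + F) = (6 + F)**2)
E = 648/25 (E = 2*(((((36 + (-4)**2 + 12*(-4)) - 17) + 1/(-10 - 15)) - 7) + 33) = 2*(((((36 + 16 - 48) - 17) + 1/(-25)) - 7) + 33) = 2*((((4 - 17) - 1/25) - 7) + 33) = 2*(((-13 - 1/25) - 7) + 33) = 2*((-326/25 - 7) + 33) = 2*(-501/25 + 33) = 2*(324/25) = 648/25 ≈ 25.920)
(E - 85)**2 = (648/25 - 85)**2 = (-1477/25)**2 = 2181529/625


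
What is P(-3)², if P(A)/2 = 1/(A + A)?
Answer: ⅑ ≈ 0.11111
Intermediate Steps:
P(A) = 1/A (P(A) = 2/(A + A) = 2/((2*A)) = 2*(1/(2*A)) = 1/A)
P(-3)² = (1/(-3))² = (-⅓)² = ⅑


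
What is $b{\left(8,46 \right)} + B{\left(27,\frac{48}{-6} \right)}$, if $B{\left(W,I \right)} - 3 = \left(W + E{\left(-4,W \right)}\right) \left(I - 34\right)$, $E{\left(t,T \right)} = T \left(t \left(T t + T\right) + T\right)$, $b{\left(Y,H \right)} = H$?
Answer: $-399119$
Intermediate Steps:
$E{\left(t,T \right)} = T \left(T + t \left(T + T t\right)\right)$ ($E{\left(t,T \right)} = T \left(t \left(T + T t\right) + T\right) = T \left(T + t \left(T + T t\right)\right)$)
$B{\left(W,I \right)} = 3 + \left(-34 + I\right) \left(W + 13 W^{2}\right)$ ($B{\left(W,I \right)} = 3 + \left(W + W^{2} \left(1 - 4 + \left(-4\right)^{2}\right)\right) \left(I - 34\right) = 3 + \left(W + W^{2} \left(1 - 4 + 16\right)\right) \left(-34 + I\right) = 3 + \left(W + W^{2} \cdot 13\right) \left(-34 + I\right) = 3 + \left(W + 13 W^{2}\right) \left(-34 + I\right) = 3 + \left(-34 + I\right) \left(W + 13 W^{2}\right)$)
$b{\left(8,46 \right)} + B{\left(27,\frac{48}{-6} \right)} = 46 + \left(3 - 442 \cdot 27^{2} - 918 + \frac{48}{-6} \cdot 27 + 13 \frac{48}{-6} \cdot 27^{2}\right) = 46 + \left(3 - 322218 - 918 + 48 \left(- \frac{1}{6}\right) 27 + 13 \cdot 48 \left(- \frac{1}{6}\right) 729\right) = 46 - \left(323349 + 75816\right) = 46 - 399165 = -399119$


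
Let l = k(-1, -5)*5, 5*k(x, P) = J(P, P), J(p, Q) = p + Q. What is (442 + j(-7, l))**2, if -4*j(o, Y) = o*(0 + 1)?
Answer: 3150625/16 ≈ 1.9691e+5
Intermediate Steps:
J(p, Q) = Q + p
k(x, P) = 2*P/5 (k(x, P) = (P + P)/5 = (2*P)/5 = 2*P/5)
l = -10 (l = ((2/5)*(-5))*5 = -2*5 = -10)
j(o, Y) = -o/4 (j(o, Y) = -o*(0 + 1)/4 = -o/4)
(442 + j(-7, l))**2 = (442 - 1/4*(-7))**2 = (442 + 7/4)**2 = (1775/4)**2 = 3150625/16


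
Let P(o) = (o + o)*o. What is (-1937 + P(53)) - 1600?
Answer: 2081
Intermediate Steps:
P(o) = 2*o² (P(o) = (2*o)*o = 2*o²)
(-1937 + P(53)) - 1600 = (-1937 + 2*53²) - 1600 = (-1937 + 2*2809) - 1600 = (-1937 + 5618) - 1600 = 3681 - 1600 = 2081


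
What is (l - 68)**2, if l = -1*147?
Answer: 46225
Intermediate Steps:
l = -147
(l - 68)**2 = (-147 - 68)**2 = (-215)**2 = 46225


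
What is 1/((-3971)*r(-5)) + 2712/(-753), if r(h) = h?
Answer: -17948669/4983605 ≈ -3.6015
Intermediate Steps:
1/((-3971)*r(-5)) + 2712/(-753) = 1/(-3971*(-5)) + 2712/(-753) = -1/3971*(-1/5) + 2712*(-1/753) = 1/19855 - 904/251 = -17948669/4983605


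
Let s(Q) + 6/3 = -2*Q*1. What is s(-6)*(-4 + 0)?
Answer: -40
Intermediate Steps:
s(Q) = -2 - 2*Q (s(Q) = -2 - 2*Q*1 = -2 - 2*Q)
s(-6)*(-4 + 0) = (-2 - 2*(-6))*(-4 + 0) = (-2 + 12)*(-4) = 10*(-4) = -40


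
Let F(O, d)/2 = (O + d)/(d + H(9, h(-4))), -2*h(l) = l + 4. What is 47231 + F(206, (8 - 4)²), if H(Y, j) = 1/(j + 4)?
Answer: 3071791/65 ≈ 47258.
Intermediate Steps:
h(l) = -2 - l/2 (h(l) = -(l + 4)/2 = -(4 + l)/2 = -2 - l/2)
H(Y, j) = 1/(4 + j)
F(O, d) = 2*(O + d)/(¼ + d) (F(O, d) = 2*((O + d)/(d + 1/(4 + (-2 - ½*(-4))))) = 2*((O + d)/(d + 1/(4 + (-2 + 2)))) = 2*((O + d)/(d + 1/(4 + 0))) = 2*((O + d)/(d + 1/4)) = 2*((O + d)/(d + ¼)) = 2*((O + d)/(¼ + d)) = 2*(O + d)/(¼ + d))
47231 + F(206, (8 - 4)²) = 47231 + 8*(206 + (8 - 4)²)/(1 + 4*(8 - 4)²) = 47231 + 8*(206 + 4²)/(1 + 4*4²) = 47231 + 8*(206 + 16)/(1 + 4*16) = 47231 + 8*222/(1 + 64) = 47231 + 8*222/65 = 47231 + 8*(1/65)*222 = 47231 + 1776/65 = 3071791/65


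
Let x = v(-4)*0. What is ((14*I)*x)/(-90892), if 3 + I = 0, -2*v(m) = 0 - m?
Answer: 0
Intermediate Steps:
v(m) = m/2 (v(m) = -(0 - m)/2 = -(-1)*m/2 = m/2)
I = -3 (I = -3 + 0 = -3)
x = 0 (x = ((½)*(-4))*0 = -2*0 = 0)
((14*I)*x)/(-90892) = ((14*(-3))*0)/(-90892) = -42*0*(-1/90892) = 0*(-1/90892) = 0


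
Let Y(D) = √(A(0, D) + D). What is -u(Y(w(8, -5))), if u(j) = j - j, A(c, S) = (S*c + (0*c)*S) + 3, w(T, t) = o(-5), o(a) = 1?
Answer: 0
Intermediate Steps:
w(T, t) = 1
A(c, S) = 3 + S*c (A(c, S) = (S*c + 0*S) + 3 = (S*c + 0) + 3 = S*c + 3 = 3 + S*c)
Y(D) = √(3 + D) (Y(D) = √((3 + D*0) + D) = √((3 + 0) + D) = √(3 + D))
u(j) = 0
-u(Y(w(8, -5))) = -1*0 = 0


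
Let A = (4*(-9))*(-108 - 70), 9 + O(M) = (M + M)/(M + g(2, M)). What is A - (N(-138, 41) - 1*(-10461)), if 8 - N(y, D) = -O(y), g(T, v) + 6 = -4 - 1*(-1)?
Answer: -198640/49 ≈ -4053.9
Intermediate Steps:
g(T, v) = -9 (g(T, v) = -6 + (-4 - 1*(-1)) = -6 + (-4 + 1) = -6 - 3 = -9)
O(M) = -9 + 2*M/(-9 + M) (O(M) = -9 + (M + M)/(M - 9) = -9 + (2*M)/(-9 + M) = -9 + 2*M/(-9 + M))
N(y, D) = 8 + (81 - 7*y)/(-9 + y) (N(y, D) = 8 - (-1)*(81 - 7*y)/(-9 + y) = 8 + (81 - 7*y)/(-9 + y))
A = 6408 (A = -36*(-178) = 6408)
A - (N(-138, 41) - 1*(-10461)) = 6408 - ((9 - 138)/(-9 - 138) - 1*(-10461)) = 6408 - (-129/(-147) + 10461) = 6408 - (-1/147*(-129) + 10461) = 6408 - (43/49 + 10461) = 6408 - 1*512632/49 = 6408 - 512632/49 = -198640/49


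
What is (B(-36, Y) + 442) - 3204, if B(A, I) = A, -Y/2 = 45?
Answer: -2798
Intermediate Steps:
Y = -90 (Y = -2*45 = -90)
(B(-36, Y) + 442) - 3204 = (-36 + 442) - 3204 = 406 - 3204 = -2798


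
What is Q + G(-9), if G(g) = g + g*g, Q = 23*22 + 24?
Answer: 602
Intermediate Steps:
Q = 530 (Q = 506 + 24 = 530)
G(g) = g + g²
Q + G(-9) = 530 - 9*(1 - 9) = 530 - 9*(-8) = 530 + 72 = 602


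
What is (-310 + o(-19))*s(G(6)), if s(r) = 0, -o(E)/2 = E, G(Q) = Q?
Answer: 0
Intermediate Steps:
o(E) = -2*E
(-310 + o(-19))*s(G(6)) = (-310 - 2*(-19))*0 = (-310 + 38)*0 = -272*0 = 0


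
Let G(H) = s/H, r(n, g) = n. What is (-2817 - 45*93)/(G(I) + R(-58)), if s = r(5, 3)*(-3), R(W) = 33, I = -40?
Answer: -18672/89 ≈ -209.80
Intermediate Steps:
s = -15 (s = 5*(-3) = -15)
G(H) = -15/H
(-2817 - 45*93)/(G(I) + R(-58)) = (-2817 - 45*93)/(-15/(-40) + 33) = (-2817 - 4185)/(-15*(-1/40) + 33) = -7002/(3/8 + 33) = -7002/267/8 = -7002*8/267 = -18672/89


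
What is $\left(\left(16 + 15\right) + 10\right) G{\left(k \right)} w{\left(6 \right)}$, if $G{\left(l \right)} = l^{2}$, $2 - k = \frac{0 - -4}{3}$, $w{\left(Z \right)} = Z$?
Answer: $\frac{328}{3} \approx 109.33$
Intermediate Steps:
$k = \frac{2}{3}$ ($k = 2 - \frac{0 - -4}{3} = 2 - \left(0 + 4\right) \frac{1}{3} = 2 - 4 \cdot \frac{1}{3} = 2 - \frac{4}{3} = \frac{2}{3} \approx 0.66667$)
$\left(\left(16 + 15\right) + 10\right) G{\left(k \right)} w{\left(6 \right)} = \left(\left(16 + 15\right) + 10\right) \left(\frac{2}{3}\right)^{2} \cdot 6 = \left(31 + 10\right) \frac{4}{9} \cdot 6 = 41 \cdot \frac{4}{9} \cdot 6 = \frac{164}{9} \cdot 6 = \frac{328}{3}$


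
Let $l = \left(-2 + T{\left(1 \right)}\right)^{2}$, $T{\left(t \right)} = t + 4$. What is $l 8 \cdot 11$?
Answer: $792$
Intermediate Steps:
$T{\left(t \right)} = 4 + t$
$l = 9$ ($l = \left(-2 + \left(4 + 1\right)\right)^{2} = \left(-2 + 5\right)^{2} = 3^{2} = 9$)
$l 8 \cdot 11 = 9 \cdot 8 \cdot 11 = 72 \cdot 11 = 792$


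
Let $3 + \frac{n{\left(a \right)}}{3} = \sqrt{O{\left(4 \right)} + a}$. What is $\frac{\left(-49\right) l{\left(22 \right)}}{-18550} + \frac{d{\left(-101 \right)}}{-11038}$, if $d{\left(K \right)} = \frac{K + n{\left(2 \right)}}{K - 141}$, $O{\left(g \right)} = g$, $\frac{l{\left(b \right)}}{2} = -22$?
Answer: $- \frac{18704997}{160878850} + \frac{3 \sqrt{6}}{2671196} \approx -0.11626$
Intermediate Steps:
$l{\left(b \right)} = -44$ ($l{\left(b \right)} = 2 \left(-22\right) = -44$)
$n{\left(a \right)} = -9 + 3 \sqrt{4 + a}$
$d{\left(K \right)} = \frac{-9 + K + 3 \sqrt{6}}{-141 + K}$ ($d{\left(K \right)} = \frac{K - \left(9 - 3 \sqrt{4 + 2}\right)}{K - 141} = \frac{K - \left(9 - 3 \sqrt{6}\right)}{-141 + K} = \frac{-9 + K + 3 \sqrt{6}}{-141 + K}$)
$\frac{\left(-49\right) l{\left(22 \right)}}{-18550} + \frac{d{\left(-101 \right)}}{-11038} = \frac{\left(-49\right) \left(-44\right)}{-18550} + \frac{\frac{1}{-141 - 101} \left(-9 - 101 + 3 \sqrt{6}\right)}{-11038} = 2156 \left(- \frac{1}{18550}\right) + \frac{-110 + 3 \sqrt{6}}{-242} \left(- \frac{1}{11038}\right) = - \frac{154}{1325} + - \frac{-110 + 3 \sqrt{6}}{242} \left(- \frac{1}{11038}\right) = - \frac{154}{1325} + \left(\frac{5}{11} - \frac{3 \sqrt{6}}{242}\right) \left(- \frac{1}{11038}\right) = - \frac{154}{1325} - \left(\frac{5}{121418} - \frac{3 \sqrt{6}}{2671196}\right) = - \frac{18704997}{160878850} + \frac{3 \sqrt{6}}{2671196}$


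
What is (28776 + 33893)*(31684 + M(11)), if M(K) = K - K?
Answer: 1985604596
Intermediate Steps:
M(K) = 0
(28776 + 33893)*(31684 + M(11)) = (28776 + 33893)*(31684 + 0) = 62669*31684 = 1985604596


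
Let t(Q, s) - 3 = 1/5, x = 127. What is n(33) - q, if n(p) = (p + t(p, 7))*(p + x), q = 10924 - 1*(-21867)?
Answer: -26999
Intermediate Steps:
t(Q, s) = 16/5 (t(Q, s) = 3 + 1/5 = 3 + ⅕ = 16/5)
q = 32791 (q = 10924 + 21867 = 32791)
n(p) = (127 + p)*(16/5 + p) (n(p) = (p + 16/5)*(p + 127) = (16/5 + p)*(127 + p) = (127 + p)*(16/5 + p))
n(33) - q = (2032/5 + 33² + (651/5)*33) - 1*32791 = (2032/5 + 1089 + 21483/5) - 32791 = 5792 - 32791 = -26999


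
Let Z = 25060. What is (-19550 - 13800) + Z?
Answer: -8290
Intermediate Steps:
(-19550 - 13800) + Z = (-19550 - 13800) + 25060 = -33350 + 25060 = -8290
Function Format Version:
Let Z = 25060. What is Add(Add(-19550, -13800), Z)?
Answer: -8290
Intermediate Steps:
Add(Add(-19550, -13800), Z) = Add(Add(-19550, -13800), 25060) = Add(-33350, 25060) = -8290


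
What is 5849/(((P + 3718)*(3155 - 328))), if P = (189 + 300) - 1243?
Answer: 5849/8379228 ≈ 0.00069804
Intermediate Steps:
P = -754 (P = 489 - 1243 = -754)
5849/(((P + 3718)*(3155 - 328))) = 5849/(((-754 + 3718)*(3155 - 328))) = 5849/((2964*2827)) = 5849/8379228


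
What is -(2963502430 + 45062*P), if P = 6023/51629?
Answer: -153002938366896/51629 ≈ -2.9635e+9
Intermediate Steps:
P = 6023/51629 (P = 6023*(1/51629) = 6023/51629 ≈ 0.11666)
-(2963502430 + 45062*P) = -45062/(1/(6023/51629 + 65765)) = -45062/(1/(3395387208/51629)) = -45062/51629/3395387208 = -45062*3395387208/51629 = -153002938366896/51629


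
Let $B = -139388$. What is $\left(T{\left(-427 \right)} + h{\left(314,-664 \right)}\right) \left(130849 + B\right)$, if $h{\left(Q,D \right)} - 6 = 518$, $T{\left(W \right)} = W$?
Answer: $-828283$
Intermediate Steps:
$h{\left(Q,D \right)} = 524$ ($h{\left(Q,D \right)} = 6 + 518 = 524$)
$\left(T{\left(-427 \right)} + h{\left(314,-664 \right)}\right) \left(130849 + B\right) = \left(-427 + 524\right) \left(130849 - 139388\right) = 97 \left(-8539\right) = -828283$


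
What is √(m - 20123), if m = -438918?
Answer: I*√459041 ≈ 677.53*I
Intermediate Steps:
√(m - 20123) = √(-438918 - 20123) = √(-459041) = I*√459041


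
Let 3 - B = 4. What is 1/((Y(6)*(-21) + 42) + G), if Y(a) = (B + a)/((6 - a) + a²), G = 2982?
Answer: 12/36253 ≈ 0.00033101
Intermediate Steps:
B = -1 (B = 3 - 1*4 = 3 - 4 = -1)
Y(a) = (-1 + a)/(6 + a² - a) (Y(a) = (-1 + a)/((6 - a) + a²) = (-1 + a)/(6 + a² - a))
1/((Y(6)*(-21) + 42) + G) = 1/((((-1 + 6)/(6 + 6² - 1*6))*(-21) + 42) + 2982) = 1/(((5/(6 + 36 - 6))*(-21) + 42) + 2982) = 1/(((5/36)*(-21) + 42) + 2982) = 1/((-35/12 + 42) + 2982) = 1/(469/12 + 2982) = 1/(36253/12) = 12/36253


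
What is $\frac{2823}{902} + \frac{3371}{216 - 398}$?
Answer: $- \frac{631714}{41041} \approx -15.392$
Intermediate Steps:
$\frac{2823}{902} + \frac{3371}{216 - 398} = 2823 \cdot \frac{1}{902} + \frac{3371}{-182} = \frac{2823}{902} + 3371 \left(- \frac{1}{182}\right) = \frac{2823}{902} - \frac{3371}{182} = - \frac{631714}{41041}$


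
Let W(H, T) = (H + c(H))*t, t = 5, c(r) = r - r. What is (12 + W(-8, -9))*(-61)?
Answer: 1708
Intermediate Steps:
c(r) = 0
W(H, T) = 5*H (W(H, T) = (H + 0)*5 = H*5 = 5*H)
(12 + W(-8, -9))*(-61) = (12 + 5*(-8))*(-61) = (12 - 40)*(-61) = -28*(-61) = 1708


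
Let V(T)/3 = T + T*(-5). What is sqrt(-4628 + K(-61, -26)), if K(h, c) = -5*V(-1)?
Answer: 4*I*sqrt(293) ≈ 68.469*I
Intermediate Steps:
V(T) = -12*T (V(T) = 3*(T + T*(-5)) = 3*(T - 5*T) = 3*(-4*T) = -12*T)
K(h, c) = -60 (K(h, c) = -(-60)*(-1) = -5*12 = -60)
sqrt(-4628 + K(-61, -26)) = sqrt(-4628 - 60) = sqrt(-4688) = 4*I*sqrt(293)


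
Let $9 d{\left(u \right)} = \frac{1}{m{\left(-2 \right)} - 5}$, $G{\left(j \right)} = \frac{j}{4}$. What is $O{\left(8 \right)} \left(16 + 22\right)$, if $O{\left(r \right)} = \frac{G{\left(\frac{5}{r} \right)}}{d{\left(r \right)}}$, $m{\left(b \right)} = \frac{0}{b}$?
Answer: $- \frac{4275}{16} \approx -267.19$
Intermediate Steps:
$m{\left(b \right)} = 0$
$G{\left(j \right)} = \frac{j}{4}$ ($G{\left(j \right)} = j \frac{1}{4} = \frac{j}{4}$)
$d{\left(u \right)} = - \frac{1}{45}$ ($d{\left(u \right)} = \frac{1}{9 \left(0 - 5\right)} = \frac{1}{9 \left(-5\right)} = \frac{1}{9} \left(- \frac{1}{5}\right) = - \frac{1}{45}$)
$O{\left(r \right)} = - \frac{225}{4 r}$ ($O{\left(r \right)} = \frac{\frac{1}{4} \frac{5}{r}}{- \frac{1}{45}} = \frac{5}{4 r} \left(-45\right) = - \frac{225}{4 r}$)
$O{\left(8 \right)} \left(16 + 22\right) = - \frac{225}{4 \cdot 8} \left(16 + 22\right) = \left(- \frac{225}{4}\right) \frac{1}{8} \cdot 38 = \left(- \frac{225}{32}\right) 38 = - \frac{4275}{16}$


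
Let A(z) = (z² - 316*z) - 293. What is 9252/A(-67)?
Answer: 771/2114 ≈ 0.36471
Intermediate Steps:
A(z) = -293 + z² - 316*z
9252/A(-67) = 9252/(-293 + (-67)² - 316*(-67)) = 9252/(-293 + 4489 + 21172) = 9252/25368 = 9252*(1/25368) = 771/2114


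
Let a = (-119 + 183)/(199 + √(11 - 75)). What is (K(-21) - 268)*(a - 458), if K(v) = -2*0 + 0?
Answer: 4865227512/39665 + 137216*I/39665 ≈ 1.2266e+5 + 3.4594*I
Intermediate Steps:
K(v) = 0 (K(v) = 0 + 0 = 0)
a = 64*(199 - 8*I)/39665 (a = 64/(199 + √(-64)) = 64/(199 + 8*I) = 64*((199 - 8*I)/39665) = 64*(199 - 8*I)/39665 ≈ 0.32109 - 0.012908*I)
(K(-21) - 268)*(a - 458) = (0 - 268)*((12736/39665 - 512*I/39665) - 458) = -268*(-18153834/39665 - 512*I/39665) = 4865227512/39665 + 137216*I/39665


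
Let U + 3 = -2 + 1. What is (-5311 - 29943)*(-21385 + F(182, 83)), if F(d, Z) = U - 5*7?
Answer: 755281696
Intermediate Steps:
U = -4 (U = -3 + (-2 + 1) = -3 - 1 = -4)
F(d, Z) = -39 (F(d, Z) = -4 - 5*7 = -4 - 35 = -39)
(-5311 - 29943)*(-21385 + F(182, 83)) = (-5311 - 29943)*(-21385 - 39) = -35254*(-21424) = 755281696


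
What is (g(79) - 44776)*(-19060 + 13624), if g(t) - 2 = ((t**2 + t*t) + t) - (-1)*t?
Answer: 174680424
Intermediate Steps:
g(t) = 2 + 2*t + 2*t**2 (g(t) = 2 + (((t**2 + t*t) + t) - (-1)*t) = 2 + (((t**2 + t**2) + t) + t) = 2 + ((2*t**2 + t) + t) = 2 + ((t + 2*t**2) + t) = 2 + (2*t + 2*t**2) = 2 + 2*t + 2*t**2)
(g(79) - 44776)*(-19060 + 13624) = ((2 + 2*79 + 2*79**2) - 44776)*(-19060 + 13624) = ((2 + 158 + 2*6241) - 44776)*(-5436) = ((2 + 158 + 12482) - 44776)*(-5436) = (12642 - 44776)*(-5436) = -32134*(-5436) = 174680424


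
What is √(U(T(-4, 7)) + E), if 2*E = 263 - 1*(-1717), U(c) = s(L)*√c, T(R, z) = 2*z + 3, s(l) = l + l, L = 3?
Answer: √(990 + 6*√17) ≈ 31.855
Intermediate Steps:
s(l) = 2*l
T(R, z) = 3 + 2*z
U(c) = 6*√c (U(c) = (2*3)*√c = 6*√c)
E = 990 (E = (263 - 1*(-1717))/2 = (263 + 1717)/2 = (½)*1980 = 990)
√(U(T(-4, 7)) + E) = √(6*√(3 + 2*7) + 990) = √(6*√(3 + 14) + 990) = √(6*√17 + 990) = √(990 + 6*√17)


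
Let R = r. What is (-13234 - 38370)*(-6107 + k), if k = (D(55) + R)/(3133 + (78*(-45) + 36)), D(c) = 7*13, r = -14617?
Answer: 106715059444/341 ≈ 3.1295e+8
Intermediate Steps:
D(c) = 91
R = -14617
k = 14526/341 (k = (91 - 14617)/(3133 + (78*(-45) + 36)) = -14526/(3133 + (-3510 + 36)) = -14526/(3133 - 3474) = -14526/(-341) = -14526*(-1/341) = 14526/341 ≈ 42.598)
(-13234 - 38370)*(-6107 + k) = (-13234 - 38370)*(-6107 + 14526/341) = -51604*(-2067961/341) = 106715059444/341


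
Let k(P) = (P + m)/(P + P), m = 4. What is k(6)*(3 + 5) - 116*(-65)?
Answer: 22640/3 ≈ 7546.7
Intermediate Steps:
k(P) = (4 + P)/(2*P) (k(P) = (P + 4)/(P + P) = (4 + P)/((2*P)) = (4 + P)*(1/(2*P)) = (4 + P)/(2*P))
k(6)*(3 + 5) - 116*(-65) = ((½)*(4 + 6)/6)*(3 + 5) - 116*(-65) = ((½)*(⅙)*10)*8 + 7540 = (⅚)*8 + 7540 = 20/3 + 7540 = 22640/3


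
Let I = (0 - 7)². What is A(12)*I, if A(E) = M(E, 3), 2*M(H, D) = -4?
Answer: -98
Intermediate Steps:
M(H, D) = -2 (M(H, D) = (½)*(-4) = -2)
A(E) = -2
I = 49 (I = (-7)² = 49)
A(12)*I = -2*49 = -98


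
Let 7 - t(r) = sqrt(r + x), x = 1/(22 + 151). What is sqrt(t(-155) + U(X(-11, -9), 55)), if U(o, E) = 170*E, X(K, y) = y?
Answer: sqrt(280045653 - 173*I*sqrt(4638822))/173 ≈ 96.732 - 0.064352*I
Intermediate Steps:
x = 1/173 ≈ 0.0057803
t(r) = 7 - sqrt(1/173 + r) (t(r) = 7 - sqrt(r + 1/173) = 7 - sqrt(1/173 + r))
sqrt(t(-155) + U(X(-11, -9), 55)) = sqrt((7 - sqrt(173 + 29929*(-155))/173) + 170*55) = sqrt((7 - sqrt(173 - 4638995)/173) + 9350) = sqrt((7 - I*sqrt(4638822)/173) + 9350) = sqrt(9357 - I*sqrt(4638822)/173)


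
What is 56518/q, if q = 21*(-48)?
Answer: -4037/72 ≈ -56.069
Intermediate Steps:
q = -1008
56518/q = 56518/(-1008) = 56518*(-1/1008) = -4037/72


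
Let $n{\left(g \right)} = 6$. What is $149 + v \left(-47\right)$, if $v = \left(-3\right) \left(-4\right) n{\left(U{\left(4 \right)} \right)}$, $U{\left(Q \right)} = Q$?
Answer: $-3235$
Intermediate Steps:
$v = 72$ ($v = \left(-3\right) \left(-4\right) 6 = 12 \cdot 6 = 72$)
$149 + v \left(-47\right) = 149 + 72 \left(-47\right) = 149 - 3384 = -3235$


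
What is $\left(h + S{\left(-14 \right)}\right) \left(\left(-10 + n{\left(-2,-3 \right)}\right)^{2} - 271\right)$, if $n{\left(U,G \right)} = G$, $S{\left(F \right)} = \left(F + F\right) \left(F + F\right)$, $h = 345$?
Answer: $-115158$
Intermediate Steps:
$S{\left(F \right)} = 4 F^{2}$ ($S{\left(F \right)} = 2 F 2 F = 4 F^{2}$)
$\left(h + S{\left(-14 \right)}\right) \left(\left(-10 + n{\left(-2,-3 \right)}\right)^{2} - 271\right) = \left(345 + 4 \left(-14\right)^{2}\right) \left(\left(-10 - 3\right)^{2} - 271\right) = \left(345 + 4 \cdot 196\right) \left(\left(-13\right)^{2} - 271\right) = \left(345 + 784\right) \left(169 - 271\right) = 1129 \left(-102\right) = -115158$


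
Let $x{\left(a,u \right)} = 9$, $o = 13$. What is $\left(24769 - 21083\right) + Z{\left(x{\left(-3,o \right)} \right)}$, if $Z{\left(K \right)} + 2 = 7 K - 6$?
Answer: $3741$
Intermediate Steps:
$Z{\left(K \right)} = -8 + 7 K$ ($Z{\left(K \right)} = -2 + \left(7 K - 6\right) = -2 + \left(-6 + 7 K\right) = -8 + 7 K$)
$\left(24769 - 21083\right) + Z{\left(x{\left(-3,o \right)} \right)} = \left(24769 - 21083\right) + \left(-8 + 7 \cdot 9\right) = 3686 + \left(-8 + 63\right) = 3686 + 55 = 3741$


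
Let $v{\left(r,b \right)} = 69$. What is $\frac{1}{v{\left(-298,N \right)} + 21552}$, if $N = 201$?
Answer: $\frac{1}{21621} \approx 4.6251 \cdot 10^{-5}$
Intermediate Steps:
$\frac{1}{v{\left(-298,N \right)} + 21552} = \frac{1}{69 + 21552} = \frac{1}{21621}$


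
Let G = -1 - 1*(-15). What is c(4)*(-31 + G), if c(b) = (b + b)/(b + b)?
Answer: -17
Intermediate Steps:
c(b) = 1 (c(b) = (2*b)/((2*b)) = (2*b)*(1/(2*b)) = 1)
G = 14 (G = -1 + 15 = 14)
c(4)*(-31 + G) = 1*(-31 + 14) = 1*(-17) = -17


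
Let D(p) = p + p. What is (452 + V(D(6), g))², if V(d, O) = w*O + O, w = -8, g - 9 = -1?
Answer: 156816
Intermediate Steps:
g = 8 (g = 9 - 1 = 8)
D(p) = 2*p
V(d, O) = -7*O (V(d, O) = -8*O + O = -7*O)
(452 + V(D(6), g))² = (452 - 7*8)² = (452 - 56)² = 396² = 156816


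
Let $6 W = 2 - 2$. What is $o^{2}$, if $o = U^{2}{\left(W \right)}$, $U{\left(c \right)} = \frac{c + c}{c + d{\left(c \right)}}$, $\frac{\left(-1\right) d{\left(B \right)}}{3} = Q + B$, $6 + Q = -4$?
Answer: $0$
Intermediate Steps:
$W = 0$ ($W = \frac{2 - 2}{6} = \frac{1}{6} \cdot 0 = 0$)
$Q = -10$ ($Q = -6 - 4 = -10$)
$d{\left(B \right)} = 30 - 3 B$ ($d{\left(B \right)} = - 3 \left(-10 + B\right) = 30 - 3 B$)
$U{\left(c \right)} = \frac{2 c}{30 - 2 c}$ ($U{\left(c \right)} = \frac{c + c}{c - \left(-30 + 3 c\right)} = \frac{2 c}{30 - 2 c}$)
$o = 0$ ($o = \left(\left(-1\right) 0 \frac{1}{-15 + 0}\right)^{2} = \left(\left(-1\right) 0 \frac{1}{-15}\right)^{2} = \left(\left(-1\right) 0 \left(- \frac{1}{15}\right)\right)^{2} = 0^{2} = 0$)
$o^{2} = 0^{2} = 0$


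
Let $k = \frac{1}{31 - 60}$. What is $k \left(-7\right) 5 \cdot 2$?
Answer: $\frac{70}{29} \approx 2.4138$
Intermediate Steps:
$k = - \frac{1}{29}$ ($k = \frac{1}{-29} = - \frac{1}{29} \approx -0.034483$)
$k \left(-7\right) 5 \cdot 2 = - \frac{\left(-7\right) 5 \cdot 2}{29} = - \frac{\left(-35\right) 2}{29} = \left(- \frac{1}{29}\right) \left(-70\right) = \frac{70}{29}$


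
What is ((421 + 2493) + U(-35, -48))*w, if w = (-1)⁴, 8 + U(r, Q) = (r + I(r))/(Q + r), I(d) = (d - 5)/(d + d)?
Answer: 1688627/581 ≈ 2906.4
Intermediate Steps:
I(d) = (-5 + d)/(2*d) (I(d) = (-5 + d)/((2*d)) = (-5 + d)*(1/(2*d)) = (-5 + d)/(2*d))
U(r, Q) = -8 + (r + (-5 + r)/(2*r))/(Q + r)
w = 1
((421 + 2493) + U(-35, -48))*w = ((421 + 2493) + (½)*(-5 - 35 - 2*(-35)*(7*(-35) + 8*(-48)))/(-35*(-48 - 35)))*1 = (2914 + (½)*(-1/35)*(-5 - 35 - 2*(-35)*(-245 - 384))/(-83))*1 = (2914 + (½)*(-1/35)*(-1/83)*(-5 - 35 - 2*(-35)*(-629)))*1 = (2914 + (½)*(-1/35)*(-1/83)*(-5 - 35 - 44030))*1 = (2914 + (½)*(-1/35)*(-1/83)*(-44070))*1 = (2914 - 4407/581)*1 = (1688627/581)*1 = 1688627/581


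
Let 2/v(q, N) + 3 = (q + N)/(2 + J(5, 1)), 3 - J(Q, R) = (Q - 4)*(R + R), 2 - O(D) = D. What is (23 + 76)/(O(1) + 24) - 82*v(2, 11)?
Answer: -2976/25 ≈ -119.04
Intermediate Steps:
O(D) = 2 - D
J(Q, R) = 3 - 2*R*(-4 + Q) (J(Q, R) = 3 - (Q - 4)*(R + R) = 3 - (-4 + Q)*2*R = 3 - 2*R*(-4 + Q))
v(q, N) = 2/(-3 + N/3 + q/3) (v(q, N) = 2/(-3 + (q + N)/(2 + (3 + 8*1 - 2*5*1))) = 2/(-3 + (N + q)/(2 + (3 + 8 - 10))) = 2/(-3 + (N + q)/(2 + 1)) = 2/(-3 + (N + q)/3) = 2/(-3 + (N + q)*(⅓)) = 2/(-3 + (N/3 + q/3)) = 2/(-3 + N/3 + q/3))
(23 + 76)/(O(1) + 24) - 82*v(2, 11) = (23 + 76)/((2 - 1*1) + 24) - 492/(-9 + 11 + 2) = 99/((2 - 1) + 24) - 492/4 = 99/(1 + 24) - 492/4 = 99/25 - 82*3/2 = 99*(1/25) - 123 = 99/25 - 123 = -2976/25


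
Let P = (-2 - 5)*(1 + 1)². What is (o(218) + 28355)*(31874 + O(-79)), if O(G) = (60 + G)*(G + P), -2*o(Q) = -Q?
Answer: 965128848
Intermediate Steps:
o(Q) = Q/2 (o(Q) = -(-1)*Q/2 = Q/2)
P = -28 (P = -7*2² = -7*4 = -28)
O(G) = (-28 + G)*(60 + G) (O(G) = (60 + G)*(G - 28) = (60 + G)*(-28 + G) = (-28 + G)*(60 + G))
(o(218) + 28355)*(31874 + O(-79)) = ((½)*218 + 28355)*(31874 + (-1680 + (-79)² + 32*(-79))) = (109 + 28355)*(31874 + (-1680 + 6241 - 2528)) = 28464*(31874 + 2033) = 28464*33907 = 965128848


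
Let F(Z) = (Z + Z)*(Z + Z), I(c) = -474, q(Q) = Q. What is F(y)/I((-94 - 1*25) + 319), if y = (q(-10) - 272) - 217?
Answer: -498002/237 ≈ -2101.3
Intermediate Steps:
y = -499 (y = (-10 - 272) - 217 = -282 - 217 = -499)
F(Z) = 4*Z**2 (F(Z) = (2*Z)*(2*Z) = 4*Z**2)
F(y)/I((-94 - 1*25) + 319) = (4*(-499)**2)/(-474) = (4*249001)*(-1/474) = 996004*(-1/474) = -498002/237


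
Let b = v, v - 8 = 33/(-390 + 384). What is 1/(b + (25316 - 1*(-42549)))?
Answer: 2/135735 ≈ 1.4735e-5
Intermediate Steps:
v = 5/2 (v = 8 + 33/(-390 + 384) = 8 + 33/(-6) = 8 + 33*(-1/6) = 8 - 11/2 = 5/2 ≈ 2.5000)
b = 5/2 ≈ 2.5000
1/(b + (25316 - 1*(-42549))) = 1/(5/2 + (25316 - 1*(-42549))) = 1/(5/2 + (25316 + 42549)) = 1/(5/2 + 67865) = 1/(135735/2) = 2/135735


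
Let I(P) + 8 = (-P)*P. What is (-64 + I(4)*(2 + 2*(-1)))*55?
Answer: -3520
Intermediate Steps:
I(P) = -8 - P² (I(P) = -8 + (-P)*P = -8 - P²)
(-64 + I(4)*(2 + 2*(-1)))*55 = (-64 + (-8 - 1*4²)*(2 + 2*(-1)))*55 = (-64 + (-8 - 1*16)*(2 - 2))*55 = (-64 + (-8 - 16)*0)*55 = (-64 - 24*0)*55 = (-64 + 0)*55 = -64*55 = -3520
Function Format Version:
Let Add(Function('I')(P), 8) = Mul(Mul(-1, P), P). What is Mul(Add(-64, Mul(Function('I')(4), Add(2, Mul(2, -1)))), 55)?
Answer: -3520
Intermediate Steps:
Function('I')(P) = Add(-8, Mul(-1, Pow(P, 2))) (Function('I')(P) = Add(-8, Mul(Mul(-1, P), P)) = Add(-8, Mul(-1, Pow(P, 2))))
Mul(Add(-64, Mul(Function('I')(4), Add(2, Mul(2, -1)))), 55) = Mul(Add(-64, Mul(Add(-8, Mul(-1, Pow(4, 2))), Add(2, Mul(2, -1)))), 55) = Mul(Add(-64, Mul(Add(-8, Mul(-1, 16)), Add(2, -2))), 55) = Mul(Add(-64, Mul(Add(-8, -16), 0)), 55) = Mul(Add(-64, Mul(-24, 0)), 55) = Mul(Add(-64, 0), 55) = Mul(-64, 55) = -3520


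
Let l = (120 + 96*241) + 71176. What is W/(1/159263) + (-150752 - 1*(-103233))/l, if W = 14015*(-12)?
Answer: -2529347081786399/94432 ≈ -2.6785e+10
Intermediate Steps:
W = -168180
l = 94432 (l = (120 + 23136) + 71176 = 23256 + 71176 = 94432)
W/(1/159263) + (-150752 - 1*(-103233))/l = -168180/(1/159263) + (-150752 - 1*(-103233))/94432 = -168180/1/159263 + (-150752 + 103233)*(1/94432) = -168180*159263 - 47519*1/94432 = -26784851340 - 47519/94432 = -2529347081786399/94432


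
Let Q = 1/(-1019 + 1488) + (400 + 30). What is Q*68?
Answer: 13713628/469 ≈ 29240.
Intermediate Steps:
Q = 201671/469 (Q = 1/469 + 430 = 201671/469 ≈ 430.00)
Q*68 = (201671/469)*68 = 13713628/469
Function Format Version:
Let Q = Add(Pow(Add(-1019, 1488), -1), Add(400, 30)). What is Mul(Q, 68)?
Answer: Rational(13713628, 469) ≈ 29240.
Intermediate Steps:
Q = Rational(201671, 469) (Q = Add(Pow(469, -1), 430) = Add(Rational(1, 469), 430) = Rational(201671, 469) ≈ 430.00)
Mul(Q, 68) = Mul(Rational(201671, 469), 68) = Rational(13713628, 469)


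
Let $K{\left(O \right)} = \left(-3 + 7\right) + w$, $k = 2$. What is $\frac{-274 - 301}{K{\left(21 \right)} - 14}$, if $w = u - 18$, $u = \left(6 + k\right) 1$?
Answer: $\frac{115}{4} \approx 28.75$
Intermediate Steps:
$u = 8$ ($u = \left(6 + 2\right) 1 = 8 \cdot 1 = 8$)
$w = -10$ ($w = 8 - 18 = -10$)
$K{\left(O \right)} = -6$ ($K{\left(O \right)} = \left(-3 + 7\right) - 10 = 4 - 10 = -6$)
$\frac{-274 - 301}{K{\left(21 \right)} - 14} = \frac{-274 - 301}{-6 - 14} = - \frac{575}{-20} = \left(-575\right) \left(- \frac{1}{20}\right) = \frac{115}{4}$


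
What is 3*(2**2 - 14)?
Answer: -30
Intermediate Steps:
3*(2**2 - 14) = 3*(4 - 14) = 3*(-10) = -30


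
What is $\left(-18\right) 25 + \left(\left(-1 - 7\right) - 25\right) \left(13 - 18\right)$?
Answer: $-285$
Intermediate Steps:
$\left(-18\right) 25 + \left(\left(-1 - 7\right) - 25\right) \left(13 - 18\right) = -450 + \left(-8 - 25\right) \left(-5\right) = -450 - -165 = -450 + 165 = -285$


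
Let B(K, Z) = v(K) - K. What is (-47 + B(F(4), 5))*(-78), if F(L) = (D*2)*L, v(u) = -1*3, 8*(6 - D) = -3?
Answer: 7878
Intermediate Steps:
D = 51/8 (D = 6 - ⅛*(-3) = 6 + 3/8 = 51/8 ≈ 6.3750)
v(u) = -3
F(L) = 51*L/4 (F(L) = ((51/8)*2)*L = 51*L/4)
B(K, Z) = -3 - K
(-47 + B(F(4), 5))*(-78) = (-47 + (-3 - 51*4/4))*(-78) = (-47 + (-3 - 1*51))*(-78) = (-47 + (-3 - 51))*(-78) = (-47 - 54)*(-78) = -101*(-78) = 7878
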